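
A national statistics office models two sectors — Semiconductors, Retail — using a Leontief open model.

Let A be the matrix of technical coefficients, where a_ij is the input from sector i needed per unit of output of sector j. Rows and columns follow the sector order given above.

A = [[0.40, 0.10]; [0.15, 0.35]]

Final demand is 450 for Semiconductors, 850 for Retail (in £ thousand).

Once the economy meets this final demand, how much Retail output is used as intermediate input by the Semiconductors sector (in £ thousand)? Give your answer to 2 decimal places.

I − A =
  [   0.60    -0.10]
  [  -0.15     0.65]
det(I−A) = (0.60)(0.65) − (-0.10)(-0.15) = 0.3750
adj(I−A) = [[0.65, 0.10], [0.15, 0.60]]
(I − A)⁻¹ = adj(I−A) / det(I−A) ≈
  [   1.7333     0.2667]
  [   0.4000     1.6000]
First solve x = (I − A)⁻¹ d = adj(I−A)·d / det(I−A); in particular x_S = (0.65·450 + 0.10·850) / 0.3750 = 377.50 / 0.3750 ≈ 1006.6667.
Intermediate flow from R to S: z_RS = a_RS · x_S = 0.15 × 377.50 / 0.3750 = 56.625 / 0.3750 = 151.00.

z_RS = 151.00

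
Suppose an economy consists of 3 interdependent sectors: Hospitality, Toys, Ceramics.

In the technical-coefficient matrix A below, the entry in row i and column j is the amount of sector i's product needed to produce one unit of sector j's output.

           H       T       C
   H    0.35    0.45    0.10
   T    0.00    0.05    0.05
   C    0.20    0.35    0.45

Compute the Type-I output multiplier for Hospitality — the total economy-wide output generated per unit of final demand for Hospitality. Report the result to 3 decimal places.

I − A =
  [   0.65    -0.45    -0.10]
  [   0.00     0.95    -0.05]
  [  -0.20    -0.35     0.55]
Cofactors of I−A, C_ij = (−1)^(i+j)·(minor ij) (rows/columns in the sector order above):
  C_11 = (0.95)(0.55) − (-0.05)(-0.35) = 0.5050
  C_12 = −[(0.00)(0.55) − (-0.05)(-0.20)] = 0.0100
  C_13 = (0.00)(-0.35) − (0.95)(-0.20) = 0.1900
  C_21 = −[(-0.45)(0.55) − (-0.10)(-0.35)] = 0.2825
  C_22 = (0.65)(0.55) − (-0.10)(-0.20) = 0.3375
  C_23 = −[(0.65)(-0.35) − (-0.45)(-0.20)] = 0.3175
  C_31 = (-0.45)(-0.05) − (-0.10)(0.95) = 0.1175
  C_32 = −[(0.65)(-0.05) − (-0.10)(0.00)] = 0.0325
  C_33 = (0.65)(0.95) − (-0.45)(0.00) = 0.6175
det(I−A) = Σ_j (I−A)_1j·C_1j = (0.65)(0.5050) + (-0.45)(0.0100) + (-0.10)(0.1900) = 0.30475
adj(I−A) = Cᵀ =
  [ 0.5050   0.2825   0.1175]
  [ 0.0100   0.3375   0.0325]
  [ 0.1900   0.3175   0.6175]
(I − A)⁻¹ = adj(I−A) / det(I−A) ≈
  [   1.6571     0.9270     0.3856]
  [   0.0328     1.1075     0.1066]
  [   0.6235     1.0418     2.0263]
The output multiplier for sector j is the column-j sum of the Leontief inverse (I − A)⁻¹ = adj(I−A) / det(I−A).
Column H of adj(I−A): (0.5050, 0.0100, 0.1900); det(I−A) = 0.30475.
m_H = (0.5050 + 0.0100 + 0.1900) / 0.30475 = 0.705 / 0.30475 ≈ 2.313.

m_H = 2.313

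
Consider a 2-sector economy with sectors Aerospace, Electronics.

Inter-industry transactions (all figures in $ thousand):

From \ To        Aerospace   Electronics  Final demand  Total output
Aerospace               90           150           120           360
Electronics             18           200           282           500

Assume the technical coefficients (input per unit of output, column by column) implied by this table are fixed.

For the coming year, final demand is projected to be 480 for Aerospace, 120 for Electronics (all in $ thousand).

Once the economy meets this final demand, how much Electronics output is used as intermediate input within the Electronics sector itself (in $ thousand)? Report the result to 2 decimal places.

Technical coefficients a_ij = z_ij / X_j:
  a_AA = 90/360 = 0.25, a_EA = 18/360 = 0.05
  a_AE = 150/500 = 0.30, a_EE = 200/500 = 0.40
I − A =
  [   0.75    -0.30]
  [  -0.05     0.60]
det(I−A) = (0.75)(0.60) − (-0.30)(-0.05) = 0.4350
adj(I−A) = [[0.60, 0.30], [0.05, 0.75]]
(I − A)⁻¹ = adj(I−A) / det(I−A) ≈
  [   1.3793     0.6897]
  [   0.1149     1.7241]
First solve x = (I − A)⁻¹ d = adj(I−A)·d / det(I−A); in particular x_E = (0.05·480 + 0.75·120) / 0.4350 = 114.00 / 0.4350 ≈ 262.0690.
Intermediate flow from E to E: z_EE = a_EE · x_E = 0.40 × 114.00 / 0.4350 = 45.60 / 0.4350 ≈ 104.83.

z_EE = 104.83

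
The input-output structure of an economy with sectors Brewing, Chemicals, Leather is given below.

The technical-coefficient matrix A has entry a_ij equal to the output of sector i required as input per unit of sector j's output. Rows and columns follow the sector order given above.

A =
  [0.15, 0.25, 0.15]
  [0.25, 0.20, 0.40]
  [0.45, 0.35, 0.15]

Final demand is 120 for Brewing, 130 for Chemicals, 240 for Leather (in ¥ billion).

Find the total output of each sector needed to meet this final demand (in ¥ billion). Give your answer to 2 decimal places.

x_B = 517.62, x_C = 758.64, x_L = 868.77

I − A =
  [   0.85    -0.25    -0.15]
  [  -0.25     0.80    -0.40]
  [  -0.45    -0.35     0.85]
Cofactors of I−A, C_ij = (−1)^(i+j)·(minor ij) (rows/columns in the sector order above):
  C_11 = (0.80)(0.85) − (-0.40)(-0.35) = 0.5400
  C_12 = −[(-0.25)(0.85) − (-0.40)(-0.45)] = 0.3925
  C_13 = (-0.25)(-0.35) − (0.80)(-0.45) = 0.4475
  C_21 = −[(-0.25)(0.85) − (-0.15)(-0.35)] = 0.2650
  C_22 = (0.85)(0.85) − (-0.15)(-0.45) = 0.6550
  C_23 = −[(0.85)(-0.35) − (-0.25)(-0.45)] = 0.4100
  C_31 = (-0.25)(-0.40) − (-0.15)(0.80) = 0.2200
  C_32 = −[(0.85)(-0.40) − (-0.15)(-0.25)] = 0.3775
  C_33 = (0.85)(0.80) − (-0.25)(-0.25) = 0.6175
det(I−A) = Σ_j (I−A)_1j·C_1j = (0.85)(0.5400) + (-0.25)(0.3925) + (-0.15)(0.4475) = 0.29375
adj(I−A) = Cᵀ =
  [ 0.5400   0.2650   0.2200]
  [ 0.3925   0.6550   0.3775]
  [ 0.4475   0.4100   0.6175]
(I − A)⁻¹ = adj(I−A) / det(I−A) ≈
  [   1.8383     0.9021     0.7489]
  [   1.3362     2.2298     1.2851]
  [   1.5234     1.3957     2.1021]
x = (I − A)⁻¹ d = adj(I−A)·d / det(I−A), with det(I−A) = 0.29375:
  x_B = (0.5400·120 + 0.2650·130 + 0.2200·240) / 0.29375 = 152.05 / 0.29375 ≈ 517.62
  x_C = (0.3925·120 + 0.6550·130 + 0.3775·240) / 0.29375 = 222.85 / 0.29375 ≈ 758.64
  x_L = (0.4475·120 + 0.4100·130 + 0.6175·240) / 0.29375 = 255.20 / 0.29375 ≈ 868.77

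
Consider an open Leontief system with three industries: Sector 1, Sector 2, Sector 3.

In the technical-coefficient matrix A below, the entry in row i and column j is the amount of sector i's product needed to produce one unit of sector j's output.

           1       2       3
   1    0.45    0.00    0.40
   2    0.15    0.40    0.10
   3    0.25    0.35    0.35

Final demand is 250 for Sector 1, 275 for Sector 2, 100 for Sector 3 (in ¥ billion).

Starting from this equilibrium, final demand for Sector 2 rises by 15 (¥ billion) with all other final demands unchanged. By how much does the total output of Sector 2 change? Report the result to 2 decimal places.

Δx_2 = 33.81

I − A =
  [   0.55     0.00    -0.40]
  [  -0.15     0.60    -0.10]
  [  -0.25    -0.35     0.65]
Cofactors of I−A, C_ij = (−1)^(i+j)·(minor ij) (rows/columns in the sector order above):
  C_11 = (0.60)(0.65) − (-0.10)(-0.35) = 0.3550
  C_12 = −[(-0.15)(0.65) − (-0.10)(-0.25)] = 0.1225
  C_13 = (-0.15)(-0.35) − (0.60)(-0.25) = 0.2025
  C_21 = −[(0.00)(0.65) − (-0.40)(-0.35)] = 0.1400
  C_22 = (0.55)(0.65) − (-0.40)(-0.25) = 0.2575
  C_23 = −[(0.55)(-0.35) − (0.00)(-0.25)] = 0.1925
  C_31 = (0.00)(-0.10) − (-0.40)(0.60) = 0.2400
  C_32 = −[(0.55)(-0.10) − (-0.40)(-0.15)] = 0.1150
  C_33 = (0.55)(0.60) − (0.00)(-0.15) = 0.3300
det(I−A) = Σ_j (I−A)_1j·C_1j = (0.55)(0.3550) + (0.00)(0.1225) + (-0.40)(0.2025) = 0.11425
adj(I−A) = Cᵀ =
  [ 0.3550   0.1400   0.2400]
  [ 0.1225   0.2575   0.1150]
  [ 0.2025   0.1925   0.3300]
(I − A)⁻¹ = adj(I−A) / det(I−A) ≈
  [   3.1072     1.2254     2.1007]
  [   1.0722     2.2538     1.0066]
  [   1.7724     1.6849     2.8884]
Δx = (I − A)⁻¹ Δd with Δd having +15 in the Sector 2 component and 0 elsewhere.
So Δx_2 = L_22 · (+15), where L_22 = adj(I−A)_22 / det(I−A) = 0.2575 / 0.11425.
Δx_2 = 0.2575 × (+15) / 0.11425 = 3.8625 / 0.11425 ≈ 33.81.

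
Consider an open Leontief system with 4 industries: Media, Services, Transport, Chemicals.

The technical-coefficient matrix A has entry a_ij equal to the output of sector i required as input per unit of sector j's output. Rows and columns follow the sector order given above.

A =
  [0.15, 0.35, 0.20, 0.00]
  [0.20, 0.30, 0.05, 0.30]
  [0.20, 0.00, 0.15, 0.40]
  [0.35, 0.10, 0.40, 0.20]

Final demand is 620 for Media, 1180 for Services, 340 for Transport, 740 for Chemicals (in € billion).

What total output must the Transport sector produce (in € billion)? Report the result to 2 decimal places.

x_T = 3622.30

I − A =
  [   0.85    -0.35    -0.20     0.00]
  [  -0.20     0.70    -0.05    -0.30]
  [  -0.20     0.00     0.85    -0.40]
  [  -0.35    -0.10    -0.40     0.80]
Compute the cofactors C_ij = (−1)^(i+j)·(3×3 minor ij) of I−A; the adjugate is their transpose:
adj(I−A) = Cᵀ =
  [ 0.336500   0.190000   0.162000   0.152250]
  [ 0.232250   0.382000   0.189000   0.237750]
  [ 0.212000   0.139000   0.357750   0.231000]
  [ 0.282250   0.200375   0.273375   0.414750]
det(I−A) = Σ_j (I−A)_1j·C_1j = (0.85)(0.336500) + (-0.35)(0.232250) + (-0.20)(0.212000) + (0.00)(0.282250) = 0.1623375
(I − A)⁻¹ = adj(I−A) / det(I−A) ≈
  [   2.0728     1.1704     0.9979     0.9379]
  [   1.4307     2.3531     1.1642     1.4645]
  [   1.3059     0.8562     2.2037     1.4230]
  [   1.7387     1.2343     1.6840     2.5549]
x = (I − A)⁻¹ d = adj(I−A)·d / det(I−A), with det(I−A) = 0.1623375:
  x_M = (0.336500·620 + 0.190000·1180 + 0.162000·340 + 0.152250·740) / 0.1623375 = 600.575 / 0.1623375 ≈ 3699.55
  x_S = (0.232250·620 + 0.382000·1180 + 0.189000·340 + 0.237750·740) / 0.1623375 = 834.95 / 0.1623375 ≈ 5143.30
  x_T = (0.212000·620 + 0.139000·1180 + 0.357750·340 + 0.231000·740) / 0.1623375 = 588.035 / 0.1623375 ≈ 3622.30
  x_C = (0.282250·620 + 0.200375·1180 + 0.273375·340 + 0.414750·740) / 0.1623375 = 811.30 / 0.1623375 ≈ 4997.61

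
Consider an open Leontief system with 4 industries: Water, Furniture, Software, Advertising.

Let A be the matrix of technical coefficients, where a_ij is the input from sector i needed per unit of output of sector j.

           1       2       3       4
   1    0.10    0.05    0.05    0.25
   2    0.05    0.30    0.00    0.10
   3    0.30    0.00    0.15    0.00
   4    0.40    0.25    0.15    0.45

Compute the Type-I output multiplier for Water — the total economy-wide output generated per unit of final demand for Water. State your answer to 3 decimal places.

I − A =
  [   0.90    -0.05    -0.05    -0.25]
  [  -0.05     0.70     0.00    -0.10]
  [  -0.30     0.00     0.85     0.00]
  [  -0.40    -0.25    -0.15     0.55]
Compute the cofactors C_ij = (−1)^(i+j)·(3×3 minor ij) of I−A; the adjugate is their transpose:
adj(I−A) = Cᵀ =
  [ 0.306000   0.076500   0.045000   0.153000]
  [ 0.061875   0.316250   0.018750   0.085625]
  [ 0.108000   0.027000   0.247500   0.054000]
  [ 0.280125   0.206750   0.108750   0.522875]
det(I−A) = Σ_j (I−A)_1j·C_1j = (0.90)(0.306000) + (-0.05)(0.061875) + (-0.05)(0.108000) + (-0.25)(0.280125) = 0.196875
(I − A)⁻¹ = adj(I−A) / det(I−A) ≈
  [   1.5543     0.3886     0.2286     0.7771]
  [   0.3143     1.6063     0.0952     0.4349]
  [   0.5486     0.1371     1.2571     0.2743]
  [   1.4229     1.0502     0.5524     2.6559]
The output multiplier for sector j is the column-j sum of the Leontief inverse (I − A)⁻¹ = adj(I−A) / det(I−A).
Column 1 of adj(I−A): (0.306000, 0.061875, 0.108000, 0.280125); det(I−A) = 0.196875.
m_1 = (0.306000 + 0.061875 + 0.108000 + 0.280125) / 0.196875 = 0.756 / 0.196875 = 3.840.

m_1 = 3.840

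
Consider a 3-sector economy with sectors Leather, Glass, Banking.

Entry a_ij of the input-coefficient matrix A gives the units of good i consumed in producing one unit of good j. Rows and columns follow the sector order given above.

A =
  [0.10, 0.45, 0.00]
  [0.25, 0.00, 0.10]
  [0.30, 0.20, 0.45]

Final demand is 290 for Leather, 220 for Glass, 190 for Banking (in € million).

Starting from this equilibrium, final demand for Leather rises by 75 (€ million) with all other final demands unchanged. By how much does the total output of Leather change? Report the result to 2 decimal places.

I − A =
  [   0.90    -0.45     0.00]
  [  -0.25     1.00    -0.10]
  [  -0.30    -0.20     0.55]
Cofactors of I−A, C_ij = (−1)^(i+j)·(minor ij) (rows/columns in the sector order above):
  C_11 = (1.00)(0.55) − (-0.10)(-0.20) = 0.5300
  C_12 = −[(-0.25)(0.55) − (-0.10)(-0.30)] = 0.1675
  C_13 = (-0.25)(-0.20) − (1.00)(-0.30) = 0.3500
  C_21 = −[(-0.45)(0.55) − (0.00)(-0.20)] = 0.2475
  C_22 = (0.90)(0.55) − (0.00)(-0.30) = 0.4950
  C_23 = −[(0.90)(-0.20) − (-0.45)(-0.30)] = 0.3150
  C_31 = (-0.45)(-0.10) − (0.00)(1.00) = 0.0450
  C_32 = −[(0.90)(-0.10) − (0.00)(-0.25)] = 0.0900
  C_33 = (0.90)(1.00) − (-0.45)(-0.25) = 0.7875
det(I−A) = Σ_j (I−A)_1j·C_1j = (0.90)(0.5300) + (-0.45)(0.1675) + (0.00)(0.3500) = 0.401625
adj(I−A) = Cᵀ =
  [ 0.5300   0.2475   0.0450]
  [ 0.1675   0.4950   0.0900]
  [ 0.3500   0.3150   0.7875]
(I − A)⁻¹ = adj(I−A) / det(I−A) ≈
  [   1.3196     0.6162     0.1120]
  [   0.4171     1.2325     0.2241]
  [   0.8715     0.7843     1.9608]
Δx = (I − A)⁻¹ Δd with Δd having +75 in the Leather component and 0 elsewhere.
So Δx_L = L_LL · (+75), where L_LL = adj(I−A)_LL / det(I−A) = 0.5300 / 0.401625.
Δx_L = 0.5300 × (+75) / 0.401625 = 39.75 / 0.401625 ≈ 98.97.

Δx_L = 98.97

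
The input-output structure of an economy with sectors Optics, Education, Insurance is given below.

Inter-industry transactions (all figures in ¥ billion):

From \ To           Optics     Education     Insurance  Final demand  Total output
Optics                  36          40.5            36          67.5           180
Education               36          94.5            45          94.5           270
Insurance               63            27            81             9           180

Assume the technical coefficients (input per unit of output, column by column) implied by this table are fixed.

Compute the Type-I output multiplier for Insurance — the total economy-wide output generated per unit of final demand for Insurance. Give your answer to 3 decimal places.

m_I = 4.803

Technical coefficients a_ij = z_ij / X_j:
  a_OO = 36/180 = 0.20, a_EO = 36/180 = 0.20, a_IO = 63/180 = 0.35
  a_OE = 40.5/270 = 0.15, a_EE = 94.5/270 = 0.35, a_IE = 27/270 = 0.10
  a_OI = 36/180 = 0.20, a_EI = 45/180 = 0.25, a_II = 81/180 = 0.45
I − A =
  [   0.80    -0.15    -0.20]
  [  -0.20     0.65    -0.25]
  [  -0.35    -0.10     0.55]
Cofactors of I−A, C_ij = (−1)^(i+j)·(minor ij) (rows/columns in the sector order above):
  C_11 = (0.65)(0.55) − (-0.25)(-0.10) = 0.3325
  C_12 = −[(-0.20)(0.55) − (-0.25)(-0.35)] = 0.1975
  C_13 = (-0.20)(-0.10) − (0.65)(-0.35) = 0.2475
  C_21 = −[(-0.15)(0.55) − (-0.20)(-0.10)] = 0.1025
  C_22 = (0.80)(0.55) − (-0.20)(-0.35) = 0.3700
  C_23 = −[(0.80)(-0.10) − (-0.15)(-0.35)] = 0.1325
  C_31 = (-0.15)(-0.25) − (-0.20)(0.65) = 0.1675
  C_32 = −[(0.80)(-0.25) − (-0.20)(-0.20)] = 0.2400
  C_33 = (0.80)(0.65) − (-0.15)(-0.20) = 0.4900
det(I−A) = Σ_j (I−A)_1j·C_1j = (0.80)(0.3325) + (-0.15)(0.1975) + (-0.20)(0.2475) = 0.186875
adj(I−A) = Cᵀ =
  [ 0.3325   0.1025   0.1675]
  [ 0.1975   0.3700   0.2400]
  [ 0.2475   0.1325   0.4900]
(I − A)⁻¹ = adj(I−A) / det(I−A) ≈
  [   1.7793     0.5485     0.8963]
  [   1.0569     1.9799     1.2843]
  [   1.3244     0.7090     2.6221]
The output multiplier for sector j is the column-j sum of the Leontief inverse (I − A)⁻¹ = adj(I−A) / det(I−A).
Column I of adj(I−A): (0.1675, 0.2400, 0.4900); det(I−A) = 0.186875.
m_I = (0.1675 + 0.2400 + 0.4900) / 0.186875 = 0.8975 / 0.186875 ≈ 4.803.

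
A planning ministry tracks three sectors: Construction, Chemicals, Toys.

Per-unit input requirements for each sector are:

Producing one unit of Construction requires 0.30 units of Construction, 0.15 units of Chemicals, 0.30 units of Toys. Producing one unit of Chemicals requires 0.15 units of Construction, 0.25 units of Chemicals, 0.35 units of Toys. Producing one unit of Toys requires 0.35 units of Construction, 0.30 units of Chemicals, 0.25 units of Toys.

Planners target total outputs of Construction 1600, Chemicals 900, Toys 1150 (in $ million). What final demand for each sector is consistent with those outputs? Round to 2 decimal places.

d_1 = 582.50, d_2 = 90.00, d_3 = 67.50

I − A =
  [   0.70    -0.15    -0.35]
  [  -0.15     0.75    -0.30]
  [  -0.30    -0.35     0.75]
d = (I − A) x:
  d_1 = (+0.70)·1600 + (-0.15)·900 + (-0.35)·1150 = 582.50
  d_2 = (-0.15)·1600 + (+0.75)·900 + (-0.30)·1150 = 90.00
  d_3 = (-0.30)·1600 + (-0.35)·900 + (+0.75)·1150 = 67.50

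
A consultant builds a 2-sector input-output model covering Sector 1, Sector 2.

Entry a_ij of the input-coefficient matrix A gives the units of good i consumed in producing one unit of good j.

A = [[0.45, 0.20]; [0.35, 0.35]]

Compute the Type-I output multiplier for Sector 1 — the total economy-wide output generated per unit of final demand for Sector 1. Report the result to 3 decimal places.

m_1 = 3.478

I − A =
  [   0.55    -0.20]
  [  -0.35     0.65]
det(I−A) = (0.55)(0.65) − (-0.20)(-0.35) = 0.2875
adj(I−A) = [[0.65, 0.20], [0.35, 0.55]]
(I − A)⁻¹ = adj(I−A) / det(I−A) ≈
  [   2.2609     0.6957]
  [   1.2174     1.9130]
The output multiplier for sector j is the column-j sum of the Leontief inverse (I − A)⁻¹ = adj(I−A) / det(I−A).
Column 1 of adj(I−A): (0.65, 0.35); det(I−A) = 0.2875.
m_1 = (0.65 + 0.35) / 0.2875 = 1.00 / 0.2875 ≈ 3.478.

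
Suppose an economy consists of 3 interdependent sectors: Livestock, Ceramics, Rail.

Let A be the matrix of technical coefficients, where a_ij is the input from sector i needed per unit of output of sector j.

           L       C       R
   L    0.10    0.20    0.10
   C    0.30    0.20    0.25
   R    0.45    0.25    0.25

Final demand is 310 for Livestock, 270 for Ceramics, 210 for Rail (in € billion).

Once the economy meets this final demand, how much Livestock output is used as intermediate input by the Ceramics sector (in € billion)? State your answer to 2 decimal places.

I − A =
  [   0.90    -0.20    -0.10]
  [  -0.30     0.80    -0.25]
  [  -0.45    -0.25     0.75]
Cofactors of I−A, C_ij = (−1)^(i+j)·(minor ij) (rows/columns in the sector order above):
  C_11 = (0.80)(0.75) − (-0.25)(-0.25) = 0.5375
  C_12 = −[(-0.30)(0.75) − (-0.25)(-0.45)] = 0.3375
  C_13 = (-0.30)(-0.25) − (0.80)(-0.45) = 0.4350
  C_21 = −[(-0.20)(0.75) − (-0.10)(-0.25)] = 0.1750
  C_22 = (0.90)(0.75) − (-0.10)(-0.45) = 0.6300
  C_23 = −[(0.90)(-0.25) − (-0.20)(-0.45)] = 0.3150
  C_31 = (-0.20)(-0.25) − (-0.10)(0.80) = 0.1300
  C_32 = −[(0.90)(-0.25) − (-0.10)(-0.30)] = 0.2550
  C_33 = (0.90)(0.80) − (-0.20)(-0.30) = 0.6600
det(I−A) = Σ_j (I−A)_1j·C_1j = (0.90)(0.5375) + (-0.20)(0.3375) + (-0.10)(0.4350) = 0.37275
adj(I−A) = Cᵀ =
  [ 0.5375   0.1750   0.1300]
  [ 0.3375   0.6300   0.2550]
  [ 0.4350   0.3150   0.6600]
(I − A)⁻¹ = adj(I−A) / det(I−A) ≈
  [   1.4420     0.4695     0.3488]
  [   0.9054     1.6901     0.6841]
  [   1.1670     0.8451     1.7706]
First solve x = (I − A)⁻¹ d = adj(I−A)·d / det(I−A); in particular x_C = (0.3375·310 + 0.6300·270 + 0.2550·210) / 0.37275 = 328.275 / 0.37275 ≈ 880.6841.
Intermediate flow from L to C: z_LC = a_LC · x_C = 0.20 × 328.275 / 0.37275 = 65.655 / 0.37275 ≈ 176.14.

z_LC = 176.14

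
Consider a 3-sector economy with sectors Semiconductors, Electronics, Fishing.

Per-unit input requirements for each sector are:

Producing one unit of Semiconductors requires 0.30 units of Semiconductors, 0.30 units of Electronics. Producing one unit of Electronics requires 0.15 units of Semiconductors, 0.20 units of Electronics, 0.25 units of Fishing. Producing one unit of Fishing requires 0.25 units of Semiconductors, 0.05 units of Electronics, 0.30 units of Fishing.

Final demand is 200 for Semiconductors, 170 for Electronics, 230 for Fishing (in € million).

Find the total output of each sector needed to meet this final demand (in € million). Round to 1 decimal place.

I − A =
  [   0.70    -0.15    -0.25]
  [  -0.30     0.80    -0.05]
  [   0.00    -0.25     0.70]
Cofactors of I−A, C_ij = (−1)^(i+j)·(minor ij) (rows/columns in the sector order above):
  C_11 = (0.80)(0.70) − (-0.05)(-0.25) = 0.5475
  C_12 = −[(-0.30)(0.70) − (-0.05)(0.00)] = 0.2100
  C_13 = (-0.30)(-0.25) − (0.80)(0.00) = 0.0750
  C_21 = −[(-0.15)(0.70) − (-0.25)(-0.25)] = 0.1675
  C_22 = (0.70)(0.70) − (-0.25)(0.00) = 0.4900
  C_23 = −[(0.70)(-0.25) − (-0.15)(0.00)] = 0.1750
  C_31 = (-0.15)(-0.05) − (-0.25)(0.80) = 0.2075
  C_32 = −[(0.70)(-0.05) − (-0.25)(-0.30)] = 0.1100
  C_33 = (0.70)(0.80) − (-0.15)(-0.30) = 0.5150
det(I−A) = Σ_j (I−A)_1j·C_1j = (0.70)(0.5475) + (-0.15)(0.2100) + (-0.25)(0.0750) = 0.3330
adj(I−A) = Cᵀ =
  [ 0.5475   0.1675   0.2075]
  [ 0.2100   0.4900   0.1100]
  [ 0.0750   0.1750   0.5150]
(I − A)⁻¹ = adj(I−A) / det(I−A) ≈
  [   1.6441     0.5030     0.6231]
  [   0.6306     1.4715     0.3303]
  [   0.2252     0.5255     1.5465]
x = (I − A)⁻¹ d = adj(I−A)·d / det(I−A), with det(I−A) = 0.3330:
  x_1 = (0.5475·200 + 0.1675·170 + 0.2075·230) / 0.3330 = 185.70 / 0.3330 ≈ 557.7
  x_2 = (0.2100·200 + 0.4900·170 + 0.1100·230) / 0.3330 = 150.60 / 0.3330 ≈ 452.3
  x_3 = (0.0750·200 + 0.1750·170 + 0.5150·230) / 0.3330 = 163.20 / 0.3330 ≈ 490.1

x_1 = 557.7, x_2 = 452.3, x_3 = 490.1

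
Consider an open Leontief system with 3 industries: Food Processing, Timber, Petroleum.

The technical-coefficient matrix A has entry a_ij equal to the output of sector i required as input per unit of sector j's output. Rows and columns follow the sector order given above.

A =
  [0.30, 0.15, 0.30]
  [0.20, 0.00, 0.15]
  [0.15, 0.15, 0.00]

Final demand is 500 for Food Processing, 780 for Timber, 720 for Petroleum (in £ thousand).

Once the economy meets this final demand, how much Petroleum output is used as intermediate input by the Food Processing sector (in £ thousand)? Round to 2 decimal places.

I − A =
  [   0.70    -0.15    -0.30]
  [  -0.20     1.00    -0.15]
  [  -0.15    -0.15     1.00]
Cofactors of I−A, C_ij = (−1)^(i+j)·(minor ij) (rows/columns in the sector order above):
  C_11 = (1.00)(1.00) − (-0.15)(-0.15) = 0.9775
  C_12 = −[(-0.20)(1.00) − (-0.15)(-0.15)] = 0.2225
  C_13 = (-0.20)(-0.15) − (1.00)(-0.15) = 0.1800
  C_21 = −[(-0.15)(1.00) − (-0.30)(-0.15)] = 0.1950
  C_22 = (0.70)(1.00) − (-0.30)(-0.15) = 0.6550
  C_23 = −[(0.70)(-0.15) − (-0.15)(-0.15)] = 0.1275
  C_31 = (-0.15)(-0.15) − (-0.30)(1.00) = 0.3225
  C_32 = −[(0.70)(-0.15) − (-0.30)(-0.20)] = 0.1650
  C_33 = (0.70)(1.00) − (-0.15)(-0.20) = 0.6700
det(I−A) = Σ_j (I−A)_1j·C_1j = (0.70)(0.9775) + (-0.15)(0.2225) + (-0.30)(0.1800) = 0.596875
adj(I−A) = Cᵀ =
  [ 0.9775   0.1950   0.3225]
  [ 0.2225   0.6550   0.1650]
  [ 0.1800   0.1275   0.6700]
(I − A)⁻¹ = adj(I−A) / det(I−A) ≈
  [   1.6377     0.3267     0.5403]
  [   0.3728     1.0974     0.2764]
  [   0.3016     0.2136     1.1225]
First solve x = (I − A)⁻¹ d = adj(I−A)·d / det(I−A); in particular x_1 = (0.9775·500 + 0.1950·780 + 0.3225·720) / 0.596875 = 873.05 / 0.596875 ≈ 1462.7016.
Intermediate flow from 3 to 1: z_31 = a_31 · x_1 = 0.15 × 873.05 / 0.596875 = 130.9575 / 0.596875 ≈ 219.41.

z_31 = 219.41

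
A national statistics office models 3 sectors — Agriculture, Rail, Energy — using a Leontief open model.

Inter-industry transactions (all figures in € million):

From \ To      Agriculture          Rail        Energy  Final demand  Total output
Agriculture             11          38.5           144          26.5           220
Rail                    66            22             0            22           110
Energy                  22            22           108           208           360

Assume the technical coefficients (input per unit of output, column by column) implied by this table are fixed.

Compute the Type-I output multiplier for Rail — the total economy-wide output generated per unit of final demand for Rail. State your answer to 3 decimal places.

m_2 = 2.919

Technical coefficients a_ij = z_ij / X_j:
  a_11 = 11/220 = 0.05, a_21 = 66/220 = 0.30, a_31 = 22/220 = 0.10
  a_12 = 38.5/110 = 0.35, a_22 = 22/110 = 0.20, a_32 = 22/110 = 0.20
  a_13 = 144/360 = 0.40, a_23 = 0/360 = 0.00, a_33 = 108/360 = 0.30
I − A =
  [   0.95    -0.35    -0.40]
  [  -0.30     0.80     0.00]
  [  -0.10    -0.20     0.70]
Cofactors of I−A, C_ij = (−1)^(i+j)·(minor ij) (rows/columns in the sector order above):
  C_11 = (0.80)(0.70) − (0.00)(-0.20) = 0.5600
  C_12 = −[(-0.30)(0.70) − (0.00)(-0.10)] = 0.2100
  C_13 = (-0.30)(-0.20) − (0.80)(-0.10) = 0.1400
  C_21 = −[(-0.35)(0.70) − (-0.40)(-0.20)] = 0.3250
  C_22 = (0.95)(0.70) − (-0.40)(-0.10) = 0.6250
  C_23 = −[(0.95)(-0.20) − (-0.35)(-0.10)] = 0.2250
  C_31 = (-0.35)(0.00) − (-0.40)(0.80) = 0.3200
  C_32 = −[(0.95)(0.00) − (-0.40)(-0.30)] = 0.1200
  C_33 = (0.95)(0.80) − (-0.35)(-0.30) = 0.6550
det(I−A) = Σ_j (I−A)_1j·C_1j = (0.95)(0.5600) + (-0.35)(0.2100) + (-0.40)(0.1400) = 0.4025
adj(I−A) = Cᵀ =
  [ 0.5600   0.3250   0.3200]
  [ 0.2100   0.6250   0.1200]
  [ 0.1400   0.2250   0.6550]
(I − A)⁻¹ = adj(I−A) / det(I−A) ≈
  [   1.3913     0.8075     0.7950]
  [   0.5217     1.5528     0.2981]
  [   0.3478     0.5590     1.6273]
The output multiplier for sector j is the column-j sum of the Leontief inverse (I − A)⁻¹ = adj(I−A) / det(I−A).
Column 2 of adj(I−A): (0.3250, 0.6250, 0.2250); det(I−A) = 0.4025.
m_2 = (0.3250 + 0.6250 + 0.2250) / 0.4025 = 1.175 / 0.4025 ≈ 2.919.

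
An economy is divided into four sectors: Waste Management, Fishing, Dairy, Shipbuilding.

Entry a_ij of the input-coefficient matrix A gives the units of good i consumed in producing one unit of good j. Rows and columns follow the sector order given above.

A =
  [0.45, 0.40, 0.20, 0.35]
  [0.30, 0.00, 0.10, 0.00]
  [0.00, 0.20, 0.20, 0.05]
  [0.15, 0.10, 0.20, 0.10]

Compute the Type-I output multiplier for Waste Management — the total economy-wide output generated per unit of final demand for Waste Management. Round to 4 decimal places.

I − A =
  [   0.55    -0.40    -0.20    -0.35]
  [  -0.30     1.00    -0.10     0.00]
  [   0.00    -0.20     0.80    -0.05]
  [  -0.15    -0.10    -0.20     0.90]
Compute the cofactors C_ij = (−1)^(i+j)·(3×3 minor ij) of I−A; the adjugate is their transpose:
adj(I−A) = Cᵀ =
  [ 0.69150   0.36300   0.28950   0.28500]
  [ 0.21375   0.34700   0.11925   0.08975]
  [ 0.06300   0.09425   0.32400   0.04250]
  [ 0.15300   0.12000   0.13350   0.32100]
det(I−A) = Σ_j (I−A)_1j·C_1j = (0.55)(0.69150) + (-0.40)(0.21375) + (-0.20)(0.06300) + (-0.35)(0.15300) = 0.228675
(I − A)⁻¹ = adj(I−A) / det(I−A) ≈
  [   3.02394     1.58741     1.26599     1.24631]
  [   0.93473     1.51744     0.52148     0.39248]
  [   0.27550     0.41216     1.41686     0.18585]
  [   0.66907     0.52476     0.58380     1.40374]
The output multiplier for sector j is the column-j sum of the Leontief inverse (I − A)⁻¹ = adj(I−A) / det(I−A).
Column 1 of adj(I−A): (0.69150, 0.21375, 0.06300, 0.15300); det(I−A) = 0.228675.
m_1 = (0.69150 + 0.21375 + 0.06300 + 0.15300) / 0.228675 = 1.12125 / 0.228675 ≈ 4.9032.

m_1 = 4.9032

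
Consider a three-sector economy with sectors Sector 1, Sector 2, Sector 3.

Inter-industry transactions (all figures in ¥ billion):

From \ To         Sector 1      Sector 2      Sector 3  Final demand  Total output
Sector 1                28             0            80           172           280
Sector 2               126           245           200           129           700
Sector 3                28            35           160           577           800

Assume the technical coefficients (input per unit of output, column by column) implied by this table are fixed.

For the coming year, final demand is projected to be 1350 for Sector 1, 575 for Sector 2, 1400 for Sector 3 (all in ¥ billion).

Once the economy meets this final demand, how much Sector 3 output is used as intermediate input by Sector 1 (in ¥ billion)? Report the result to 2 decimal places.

Technical coefficients a_ij = z_ij / X_j:
  a_11 = 28/280 = 0.10, a_21 = 126/280 = 0.45, a_31 = 28/280 = 0.10
  a_12 = 0/700 = 0.00, a_22 = 245/700 = 0.35, a_32 = 35/700 = 0.05
  a_13 = 80/800 = 0.10, a_23 = 200/800 = 0.25, a_33 = 160/800 = 0.20
I − A =
  [   0.90     0.00    -0.10]
  [  -0.45     0.65    -0.25]
  [  -0.10    -0.05     0.80]
Cofactors of I−A, C_ij = (−1)^(i+j)·(minor ij) (rows/columns in the sector order above):
  C_11 = (0.65)(0.80) − (-0.25)(-0.05) = 0.5075
  C_12 = −[(-0.45)(0.80) − (-0.25)(-0.10)] = 0.3850
  C_13 = (-0.45)(-0.05) − (0.65)(-0.10) = 0.0875
  C_21 = −[(0.00)(0.80) − (-0.10)(-0.05)] = 0.0050
  C_22 = (0.90)(0.80) − (-0.10)(-0.10) = 0.7100
  C_23 = −[(0.90)(-0.05) − (0.00)(-0.10)] = 0.0450
  C_31 = (0.00)(-0.25) − (-0.10)(0.65) = 0.0650
  C_32 = −[(0.90)(-0.25) − (-0.10)(-0.45)] = 0.2700
  C_33 = (0.90)(0.65) − (0.00)(-0.45) = 0.5850
det(I−A) = Σ_j (I−A)_1j·C_1j = (0.90)(0.5075) + (0.00)(0.3850) + (-0.10)(0.0875) = 0.4480
adj(I−A) = Cᵀ =
  [ 0.5075   0.0050   0.0650]
  [ 0.3850   0.7100   0.2700]
  [ 0.0875   0.0450   0.5850]
(I − A)⁻¹ = adj(I−A) / det(I−A) ≈
  [   1.1328     0.0112     0.1451]
  [   0.8594     1.5848     0.6027]
  [   0.1953     0.1004     1.3058]
First solve x = (I − A)⁻¹ d = adj(I−A)·d / det(I−A); in particular x_1 = (0.5075·1350 + 0.0050·575 + 0.0650·1400) / 0.4480 = 779.00 / 0.4480 ≈ 1738.8393.
Intermediate flow from 3 to 1: z_31 = a_31 · x_1 = 0.10 × 779.00 / 0.4480 = 77.90 / 0.4480 ≈ 173.88.

z_31 = 173.88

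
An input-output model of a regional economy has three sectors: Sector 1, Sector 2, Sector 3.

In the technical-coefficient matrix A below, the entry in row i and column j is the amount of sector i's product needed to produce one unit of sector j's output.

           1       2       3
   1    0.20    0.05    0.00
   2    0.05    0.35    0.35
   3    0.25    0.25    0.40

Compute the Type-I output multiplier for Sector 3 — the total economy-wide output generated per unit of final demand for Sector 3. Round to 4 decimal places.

m_3 = 3.4516

I − A =
  [   0.80    -0.05     0.00]
  [  -0.05     0.65    -0.35]
  [  -0.25    -0.25     0.60]
Cofactors of I−A, C_ij = (−1)^(i+j)·(minor ij) (rows/columns in the sector order above):
  C_11 = (0.65)(0.60) − (-0.35)(-0.25) = 0.3025
  C_12 = −[(-0.05)(0.60) − (-0.35)(-0.25)] = 0.1175
  C_13 = (-0.05)(-0.25) − (0.65)(-0.25) = 0.1750
  C_21 = −[(-0.05)(0.60) − (0.00)(-0.25)] = 0.0300
  C_22 = (0.80)(0.60) − (0.00)(-0.25) = 0.4800
  C_23 = −[(0.80)(-0.25) − (-0.05)(-0.25)] = 0.2125
  C_31 = (-0.05)(-0.35) − (0.00)(0.65) = 0.0175
  C_32 = −[(0.80)(-0.35) − (0.00)(-0.05)] = 0.2800
  C_33 = (0.80)(0.65) − (-0.05)(-0.05) = 0.5175
det(I−A) = Σ_j (I−A)_1j·C_1j = (0.80)(0.3025) + (-0.05)(0.1175) + (0.00)(0.1750) = 0.236125
adj(I−A) = Cᵀ =
  [ 0.3025   0.0300   0.0175]
  [ 0.1175   0.4800   0.2800]
  [ 0.1750   0.2125   0.5175]
(I − A)⁻¹ = adj(I−A) / det(I−A) ≈
  [   1.28110     0.12705     0.07411]
  [   0.49762     2.03282     1.18581]
  [   0.74113     0.89995     2.19164]
The output multiplier for sector j is the column-j sum of the Leontief inverse (I − A)⁻¹ = adj(I−A) / det(I−A).
Column 3 of adj(I−A): (0.0175, 0.2800, 0.5175); det(I−A) = 0.236125.
m_3 = (0.0175 + 0.2800 + 0.5175) / 0.236125 = 0.815 / 0.236125 ≈ 3.4516.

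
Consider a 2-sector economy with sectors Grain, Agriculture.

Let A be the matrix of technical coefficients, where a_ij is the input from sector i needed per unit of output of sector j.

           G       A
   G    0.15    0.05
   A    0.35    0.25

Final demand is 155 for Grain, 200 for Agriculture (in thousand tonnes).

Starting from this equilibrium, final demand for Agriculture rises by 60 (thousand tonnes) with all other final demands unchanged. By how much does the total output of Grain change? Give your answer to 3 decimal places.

Δx_G = 4.839

I − A =
  [   0.85    -0.05]
  [  -0.35     0.75]
det(I−A) = (0.85)(0.75) − (-0.05)(-0.35) = 0.6200
adj(I−A) = [[0.75, 0.05], [0.35, 0.85]]
(I − A)⁻¹ = adj(I−A) / det(I−A) ≈
  [   1.2097     0.0806]
  [   0.5645     1.3710]
Δx = (I − A)⁻¹ Δd with Δd having +60 in the Agriculture component and 0 elsewhere.
So Δx_G = L_GA · (+60), where L_GA = adj(I−A)_GA / det(I−A) = 0.05 / 0.6200.
Δx_G = 0.05 × (+60) / 0.6200 = 3.00 / 0.6200 ≈ 4.839.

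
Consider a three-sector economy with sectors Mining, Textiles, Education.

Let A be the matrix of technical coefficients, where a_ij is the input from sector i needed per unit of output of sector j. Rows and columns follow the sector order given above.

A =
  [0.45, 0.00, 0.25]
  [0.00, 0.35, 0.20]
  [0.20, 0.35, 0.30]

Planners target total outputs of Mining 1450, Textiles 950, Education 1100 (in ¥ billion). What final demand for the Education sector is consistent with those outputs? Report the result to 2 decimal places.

I − A =
  [   0.55     0.00    -0.25]
  [   0.00     0.65    -0.20]
  [  -0.20    -0.35     0.70]
d = (I − A) x:
  d_1 = (+0.55)·1450 + (+0.00)·950 + (-0.25)·1100 = 522.50
  d_2 = (+0.00)·1450 + (+0.65)·950 + (-0.20)·1100 = 397.50
  d_3 = (-0.20)·1450 + (-0.35)·950 + (+0.70)·1100 = 147.50

d_3 = 147.50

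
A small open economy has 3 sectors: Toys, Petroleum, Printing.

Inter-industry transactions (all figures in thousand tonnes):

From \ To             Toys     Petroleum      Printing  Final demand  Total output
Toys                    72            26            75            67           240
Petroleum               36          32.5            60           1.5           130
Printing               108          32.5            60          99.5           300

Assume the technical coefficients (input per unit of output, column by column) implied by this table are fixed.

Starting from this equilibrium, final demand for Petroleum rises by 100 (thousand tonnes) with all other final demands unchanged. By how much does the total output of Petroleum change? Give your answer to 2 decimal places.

Technical coefficients a_ij = z_ij / X_j:
  a_11 = 72/240 = 0.30, a_21 = 36/240 = 0.15, a_31 = 108/240 = 0.45
  a_12 = 26/130 = 0.20, a_22 = 32.5/130 = 0.25, a_32 = 32.5/130 = 0.25
  a_13 = 75/300 = 0.25, a_23 = 60/300 = 0.20, a_33 = 60/300 = 0.20
I − A =
  [   0.70    -0.20    -0.25]
  [  -0.15     0.75    -0.20]
  [  -0.45    -0.25     0.80]
Cofactors of I−A, C_ij = (−1)^(i+j)·(minor ij) (rows/columns in the sector order above):
  C_11 = (0.75)(0.80) − (-0.20)(-0.25) = 0.5500
  C_12 = −[(-0.15)(0.80) − (-0.20)(-0.45)] = 0.2100
  C_13 = (-0.15)(-0.25) − (0.75)(-0.45) = 0.3750
  C_21 = −[(-0.20)(0.80) − (-0.25)(-0.25)] = 0.2225
  C_22 = (0.70)(0.80) − (-0.25)(-0.45) = 0.4475
  C_23 = −[(0.70)(-0.25) − (-0.20)(-0.45)] = 0.2650
  C_31 = (-0.20)(-0.20) − (-0.25)(0.75) = 0.2275
  C_32 = −[(0.70)(-0.20) − (-0.25)(-0.15)] = 0.1775
  C_33 = (0.70)(0.75) − (-0.20)(-0.15) = 0.4950
det(I−A) = Σ_j (I−A)_1j·C_1j = (0.70)(0.5500) + (-0.20)(0.2100) + (-0.25)(0.3750) = 0.24925
adj(I−A) = Cᵀ =
  [ 0.5500   0.2225   0.2275]
  [ 0.2100   0.4475   0.1775]
  [ 0.3750   0.2650   0.4950]
(I − A)⁻¹ = adj(I−A) / det(I−A) ≈
  [   2.2066     0.8927     0.9127]
  [   0.8425     1.7954     0.7121]
  [   1.5045     1.0632     1.9860]
Δx = (I − A)⁻¹ Δd with Δd having +100 in the Petroleum component and 0 elsewhere.
So Δx_2 = L_22 · (+100), where L_22 = adj(I−A)_22 / det(I−A) = 0.4475 / 0.24925.
Δx_2 = 0.4475 × (+100) / 0.24925 = 44.75 / 0.24925 ≈ 179.54.

Δx_2 = 179.54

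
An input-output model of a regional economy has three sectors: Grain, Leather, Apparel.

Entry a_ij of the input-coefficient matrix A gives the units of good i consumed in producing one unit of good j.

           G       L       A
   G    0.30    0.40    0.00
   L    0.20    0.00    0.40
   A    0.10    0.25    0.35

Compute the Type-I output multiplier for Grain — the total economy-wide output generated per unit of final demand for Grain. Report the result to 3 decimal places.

m_G = 2.744

I − A =
  [   0.70    -0.40     0.00]
  [  -0.20     1.00    -0.40]
  [  -0.10    -0.25     0.65]
Cofactors of I−A, C_ij = (−1)^(i+j)·(minor ij) (rows/columns in the sector order above):
  C_11 = (1.00)(0.65) − (-0.40)(-0.25) = 0.5500
  C_12 = −[(-0.20)(0.65) − (-0.40)(-0.10)] = 0.1700
  C_13 = (-0.20)(-0.25) − (1.00)(-0.10) = 0.1500
  C_21 = −[(-0.40)(0.65) − (0.00)(-0.25)] = 0.2600
  C_22 = (0.70)(0.65) − (0.00)(-0.10) = 0.4550
  C_23 = −[(0.70)(-0.25) − (-0.40)(-0.10)] = 0.2150
  C_31 = (-0.40)(-0.40) − (0.00)(1.00) = 0.1600
  C_32 = −[(0.70)(-0.40) − (0.00)(-0.20)] = 0.2800
  C_33 = (0.70)(1.00) − (-0.40)(-0.20) = 0.6200
det(I−A) = Σ_j (I−A)_1j·C_1j = (0.70)(0.5500) + (-0.40)(0.1700) + (0.00)(0.1500) = 0.3170
adj(I−A) = Cᵀ =
  [ 0.5500   0.2600   0.1600]
  [ 0.1700   0.4550   0.2800]
  [ 0.1500   0.2150   0.6200]
(I − A)⁻¹ = adj(I−A) / det(I−A) ≈
  [   1.7350     0.8202     0.5047]
  [   0.5363     1.4353     0.8833]
  [   0.4732     0.6782     1.9558]
The output multiplier for sector j is the column-j sum of the Leontief inverse (I − A)⁻¹ = adj(I−A) / det(I−A).
Column G of adj(I−A): (0.5500, 0.1700, 0.1500); det(I−A) = 0.3170.
m_G = (0.5500 + 0.1700 + 0.1500) / 0.3170 = 0.87 / 0.3170 ≈ 2.744.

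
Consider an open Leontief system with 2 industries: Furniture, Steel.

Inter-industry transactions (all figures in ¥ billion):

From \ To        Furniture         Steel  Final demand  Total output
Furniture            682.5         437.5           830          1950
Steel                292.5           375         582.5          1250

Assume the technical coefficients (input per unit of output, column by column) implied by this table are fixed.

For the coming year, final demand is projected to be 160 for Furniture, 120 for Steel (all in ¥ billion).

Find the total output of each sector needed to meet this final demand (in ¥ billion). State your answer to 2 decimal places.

x_1 = 382.61, x_2 = 253.42

Technical coefficients a_ij = z_ij / X_j:
  a_11 = 682.5/1950 = 0.35, a_21 = 292.5/1950 = 0.15
  a_12 = 437.5/1250 = 0.35, a_22 = 375/1250 = 0.30
I − A =
  [   0.65    -0.35]
  [  -0.15     0.70]
det(I−A) = (0.65)(0.70) − (-0.35)(-0.15) = 0.4025
adj(I−A) = [[0.70, 0.35], [0.15, 0.65]]
(I − A)⁻¹ = adj(I−A) / det(I−A) ≈
  [   1.7391     0.8696]
  [   0.3727     1.6149]
x = (I − A)⁻¹ d = adj(I−A)·d / det(I−A), with det(I−A) = 0.4025:
  x_1 = (0.70·160 + 0.35·120) / 0.4025 = 154.00 / 0.4025 ≈ 382.61
  x_2 = (0.15·160 + 0.65·120) / 0.4025 = 102.00 / 0.4025 ≈ 253.42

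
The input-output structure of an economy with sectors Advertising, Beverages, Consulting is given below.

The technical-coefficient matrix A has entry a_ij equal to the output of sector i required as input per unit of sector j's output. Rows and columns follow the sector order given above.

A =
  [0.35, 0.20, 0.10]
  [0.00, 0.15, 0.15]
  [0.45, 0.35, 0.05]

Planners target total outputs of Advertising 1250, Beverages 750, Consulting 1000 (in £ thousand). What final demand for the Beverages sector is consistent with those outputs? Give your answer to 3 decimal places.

I − A =
  [   0.65    -0.20    -0.10]
  [   0.00     0.85    -0.15]
  [  -0.45    -0.35     0.95]
d = (I − A) x:
  d_A = (+0.65)·1250 + (-0.20)·750 + (-0.10)·1000 = 562.500
  d_B = (+0.00)·1250 + (+0.85)·750 + (-0.15)·1000 = 487.500
  d_C = (-0.45)·1250 + (-0.35)·750 + (+0.95)·1000 = 125.000

d_B = 487.500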